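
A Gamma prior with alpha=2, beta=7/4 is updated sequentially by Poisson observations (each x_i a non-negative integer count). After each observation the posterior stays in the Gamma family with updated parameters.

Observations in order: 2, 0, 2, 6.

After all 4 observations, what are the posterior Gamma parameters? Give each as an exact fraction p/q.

obs 1: x=2 → posterior Gamma(4, 11/4)
obs 2: x=0 → posterior Gamma(4, 15/4)
obs 3: x=2 → posterior Gamma(6, 19/4)
obs 4: x=6 → posterior Gamma(12, 23/4)

alpha=12, beta=23/4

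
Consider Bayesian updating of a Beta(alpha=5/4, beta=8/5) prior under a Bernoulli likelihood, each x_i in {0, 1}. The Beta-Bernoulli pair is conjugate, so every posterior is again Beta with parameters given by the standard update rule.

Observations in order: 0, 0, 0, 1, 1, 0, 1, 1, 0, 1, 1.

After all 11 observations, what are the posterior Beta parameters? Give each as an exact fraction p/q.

obs 1: x=0 → posterior Beta(5/4, 13/5)
obs 2: x=0 → posterior Beta(5/4, 18/5)
obs 3: x=0 → posterior Beta(5/4, 23/5)
obs 4: x=1 → posterior Beta(9/4, 23/5)
obs 5: x=1 → posterior Beta(13/4, 23/5)
obs 6: x=0 → posterior Beta(13/4, 28/5)
obs 7: x=1 → posterior Beta(17/4, 28/5)
obs 8: x=1 → posterior Beta(21/4, 28/5)
obs 9: x=0 → posterior Beta(21/4, 33/5)
obs 10: x=1 → posterior Beta(25/4, 33/5)
obs 11: x=1 → posterior Beta(29/4, 33/5)

alpha=29/4, beta=33/5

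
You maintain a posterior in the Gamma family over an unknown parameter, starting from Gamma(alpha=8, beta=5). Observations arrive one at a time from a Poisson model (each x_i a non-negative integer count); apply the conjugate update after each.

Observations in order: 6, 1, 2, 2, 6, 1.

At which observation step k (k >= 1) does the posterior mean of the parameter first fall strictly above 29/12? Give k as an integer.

k = 5

obs 1: x=6 → posterior Gamma(14, 6)
obs 2: x=1 → posterior Gamma(15, 7)
obs 3: x=2 → posterior Gamma(17, 8)
obs 4: x=2 → posterior Gamma(19, 9)
obs 5: x=6 → posterior Gamma(25, 10)
obs 6: x=1 → posterior Gamma(26, 11)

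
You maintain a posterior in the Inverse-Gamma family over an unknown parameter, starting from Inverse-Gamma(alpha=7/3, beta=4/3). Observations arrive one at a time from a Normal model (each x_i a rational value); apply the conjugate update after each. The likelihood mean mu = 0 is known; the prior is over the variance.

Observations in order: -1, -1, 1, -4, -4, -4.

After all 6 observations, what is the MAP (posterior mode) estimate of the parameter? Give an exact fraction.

obs 1: x=-1 → posterior Inverse-Gamma(17/6, 11/6)
obs 2: x=-1 → posterior Inverse-Gamma(10/3, 7/3)
obs 3: x=1 → posterior Inverse-Gamma(23/6, 17/6)
obs 4: x=-4 → posterior Inverse-Gamma(13/3, 65/6)
obs 5: x=-4 → posterior Inverse-Gamma(29/6, 113/6)
obs 6: x=-4 → posterior Inverse-Gamma(16/3, 161/6)

161/38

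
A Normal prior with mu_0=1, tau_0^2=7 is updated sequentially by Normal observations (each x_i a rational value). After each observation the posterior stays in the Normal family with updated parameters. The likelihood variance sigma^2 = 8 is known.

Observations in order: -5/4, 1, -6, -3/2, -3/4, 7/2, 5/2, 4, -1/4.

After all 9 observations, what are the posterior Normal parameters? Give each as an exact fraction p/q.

obs 1: x=-5/4 → posterior Normal(-1/20, 56/15)
obs 2: x=1 → posterior Normal(25/88, 28/11)
obs 3: x=-6 → posterior Normal(-143/116, 56/29)
obs 4: x=-3/2 → posterior Normal(-185/144, 14/9)
obs 5: x=-3/4 → posterior Normal(-103/86, 56/43)
obs 6: x=7/2 → posterior Normal(-27/50, 28/25)
obs 7: x=5/2 → posterior Normal(-1/6, 56/57)
obs 8: x=4 → posterior Normal(37/128, 7/8)
obs 9: x=-1/4 → posterior Normal(67/284, 56/71)

mu_0=67/284, tau_0^2=56/71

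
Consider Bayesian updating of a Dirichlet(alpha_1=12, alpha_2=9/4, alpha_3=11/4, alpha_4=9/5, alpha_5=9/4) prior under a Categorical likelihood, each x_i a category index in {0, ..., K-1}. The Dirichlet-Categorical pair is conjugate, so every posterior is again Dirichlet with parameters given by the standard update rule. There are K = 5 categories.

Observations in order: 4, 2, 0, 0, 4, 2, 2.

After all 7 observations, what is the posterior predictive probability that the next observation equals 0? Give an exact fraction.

obs 1: x=4 → posterior Dirichlet(12, 9/4, 11/4, 9/5, 13/4)
obs 2: x=2 → posterior Dirichlet(12, 9/4, 15/4, 9/5, 13/4)
obs 3: x=0 → posterior Dirichlet(13, 9/4, 15/4, 9/5, 13/4)
obs 4: x=0 → posterior Dirichlet(14, 9/4, 15/4, 9/5, 13/4)
obs 5: x=4 → posterior Dirichlet(14, 9/4, 15/4, 9/5, 17/4)
obs 6: x=2 → posterior Dirichlet(14, 9/4, 19/4, 9/5, 17/4)
obs 7: x=2 → posterior Dirichlet(14, 9/4, 23/4, 9/5, 17/4)

280/561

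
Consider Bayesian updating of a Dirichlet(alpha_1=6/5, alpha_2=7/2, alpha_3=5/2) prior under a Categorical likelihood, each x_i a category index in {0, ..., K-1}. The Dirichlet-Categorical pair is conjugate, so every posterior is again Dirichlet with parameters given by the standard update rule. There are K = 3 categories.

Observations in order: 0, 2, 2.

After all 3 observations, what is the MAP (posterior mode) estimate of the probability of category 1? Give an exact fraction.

obs 1: x=0 → posterior Dirichlet(11/5, 7/2, 5/2)
obs 2: x=2 → posterior Dirichlet(11/5, 7/2, 7/2)
obs 3: x=2 → posterior Dirichlet(11/5, 7/2, 9/2)

25/72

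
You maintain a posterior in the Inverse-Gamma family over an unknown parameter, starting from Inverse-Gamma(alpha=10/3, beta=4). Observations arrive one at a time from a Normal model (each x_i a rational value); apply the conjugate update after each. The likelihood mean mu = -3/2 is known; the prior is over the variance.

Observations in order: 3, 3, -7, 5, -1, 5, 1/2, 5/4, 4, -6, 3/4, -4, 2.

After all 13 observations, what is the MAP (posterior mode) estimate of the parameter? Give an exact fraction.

5979/520

obs 1: x=3 → posterior Inverse-Gamma(23/6, 113/8)
obs 2: x=3 → posterior Inverse-Gamma(13/3, 97/4)
obs 3: x=-7 → posterior Inverse-Gamma(29/6, 315/8)
obs 4: x=5 → posterior Inverse-Gamma(16/3, 121/2)
obs 5: x=-1 → posterior Inverse-Gamma(35/6, 485/8)
obs 6: x=5 → posterior Inverse-Gamma(19/3, 327/4)
obs 7: x=1/2 → posterior Inverse-Gamma(41/6, 335/4)
obs 8: x=5/4 → posterior Inverse-Gamma(22/3, 2801/32)
obs 9: x=4 → posterior Inverse-Gamma(47/6, 3285/32)
obs 10: x=-6 → posterior Inverse-Gamma(25/3, 3609/32)
obs 11: x=3/4 → posterior Inverse-Gamma(53/6, 1845/16)
obs 12: x=-4 → posterior Inverse-Gamma(28/3, 1895/16)
obs 13: x=2 → posterior Inverse-Gamma(59/6, 1993/16)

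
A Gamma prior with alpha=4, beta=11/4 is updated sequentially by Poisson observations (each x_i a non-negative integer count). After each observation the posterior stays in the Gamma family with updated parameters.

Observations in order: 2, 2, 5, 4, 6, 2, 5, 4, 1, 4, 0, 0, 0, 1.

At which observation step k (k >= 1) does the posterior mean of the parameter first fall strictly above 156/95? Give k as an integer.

obs 1: x=2 → posterior Gamma(6, 15/4)
obs 2: x=2 → posterior Gamma(8, 19/4)
obs 3: x=5 → posterior Gamma(13, 23/4)
obs 4: x=4 → posterior Gamma(17, 27/4)
obs 5: x=6 → posterior Gamma(23, 31/4)
obs 6: x=2 → posterior Gamma(25, 35/4)
obs 7: x=5 → posterior Gamma(30, 39/4)
obs 8: x=4 → posterior Gamma(34, 43/4)
obs 9: x=1 → posterior Gamma(35, 47/4)
obs 10: x=4 → posterior Gamma(39, 51/4)
obs 11: x=0 → posterior Gamma(39, 55/4)
obs 12: x=0 → posterior Gamma(39, 59/4)
obs 13: x=0 → posterior Gamma(39, 63/4)
obs 14: x=1 → posterior Gamma(40, 67/4)

k = 2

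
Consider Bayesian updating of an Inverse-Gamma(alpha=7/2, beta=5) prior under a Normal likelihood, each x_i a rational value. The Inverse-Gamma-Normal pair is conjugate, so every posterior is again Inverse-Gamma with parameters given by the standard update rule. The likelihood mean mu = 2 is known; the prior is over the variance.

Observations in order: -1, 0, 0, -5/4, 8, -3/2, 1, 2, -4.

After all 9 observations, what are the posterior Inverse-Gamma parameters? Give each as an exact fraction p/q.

obs 1: x=-1 → posterior Inverse-Gamma(4, 19/2)
obs 2: x=0 → posterior Inverse-Gamma(9/2, 23/2)
obs 3: x=0 → posterior Inverse-Gamma(5, 27/2)
obs 4: x=-5/4 → posterior Inverse-Gamma(11/2, 601/32)
obs 5: x=8 → posterior Inverse-Gamma(6, 1177/32)
obs 6: x=-3/2 → posterior Inverse-Gamma(13/2, 1373/32)
obs 7: x=1 → posterior Inverse-Gamma(7, 1389/32)
obs 8: x=2 → posterior Inverse-Gamma(15/2, 1389/32)
obs 9: x=-4 → posterior Inverse-Gamma(8, 1965/32)

alpha=8, beta=1965/32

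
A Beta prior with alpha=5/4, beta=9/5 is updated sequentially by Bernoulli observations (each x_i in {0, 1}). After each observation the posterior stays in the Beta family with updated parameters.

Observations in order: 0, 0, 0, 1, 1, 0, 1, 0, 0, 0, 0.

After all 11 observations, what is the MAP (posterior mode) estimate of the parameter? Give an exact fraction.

obs 1: x=0 → posterior Beta(5/4, 14/5)
obs 2: x=0 → posterior Beta(5/4, 19/5)
obs 3: x=0 → posterior Beta(5/4, 24/5)
obs 4: x=1 → posterior Beta(9/4, 24/5)
obs 5: x=1 → posterior Beta(13/4, 24/5)
obs 6: x=0 → posterior Beta(13/4, 29/5)
obs 7: x=1 → posterior Beta(17/4, 29/5)
obs 8: x=0 → posterior Beta(17/4, 34/5)
obs 9: x=0 → posterior Beta(17/4, 39/5)
obs 10: x=0 → posterior Beta(17/4, 44/5)
obs 11: x=0 → posterior Beta(17/4, 49/5)

65/241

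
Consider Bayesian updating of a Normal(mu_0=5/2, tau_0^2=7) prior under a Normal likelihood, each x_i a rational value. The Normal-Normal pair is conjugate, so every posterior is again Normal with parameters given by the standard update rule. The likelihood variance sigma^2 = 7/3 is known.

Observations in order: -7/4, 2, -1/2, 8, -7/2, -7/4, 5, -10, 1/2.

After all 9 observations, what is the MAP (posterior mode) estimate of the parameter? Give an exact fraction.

obs 1: x=-7/4 → posterior Normal(-11/16, 7/4)
obs 2: x=2 → posterior Normal(13/28, 1)
obs 3: x=-1/2 → posterior Normal(7/40, 7/10)
obs 4: x=8 → posterior Normal(103/52, 7/13)
obs 5: x=-7/2 → posterior Normal(61/64, 7/16)
obs 6: x=-7/4 → posterior Normal(10/19, 7/19)
obs 7: x=5 → posterior Normal(25/22, 7/22)
obs 8: x=-10 → posterior Normal(-1/5, 7/25)
obs 9: x=1/2 → posterior Normal(-1/8, 1/4)

-1/8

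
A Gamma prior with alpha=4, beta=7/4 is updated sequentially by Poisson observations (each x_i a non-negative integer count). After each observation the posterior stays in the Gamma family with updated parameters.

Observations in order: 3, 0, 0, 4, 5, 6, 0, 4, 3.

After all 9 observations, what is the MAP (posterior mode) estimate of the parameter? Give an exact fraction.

obs 1: x=3 → posterior Gamma(7, 11/4)
obs 2: x=0 → posterior Gamma(7, 15/4)
obs 3: x=0 → posterior Gamma(7, 19/4)
obs 4: x=4 → posterior Gamma(11, 23/4)
obs 5: x=5 → posterior Gamma(16, 27/4)
obs 6: x=6 → posterior Gamma(22, 31/4)
obs 7: x=0 → posterior Gamma(22, 35/4)
obs 8: x=4 → posterior Gamma(26, 39/4)
obs 9: x=3 → posterior Gamma(29, 43/4)

112/43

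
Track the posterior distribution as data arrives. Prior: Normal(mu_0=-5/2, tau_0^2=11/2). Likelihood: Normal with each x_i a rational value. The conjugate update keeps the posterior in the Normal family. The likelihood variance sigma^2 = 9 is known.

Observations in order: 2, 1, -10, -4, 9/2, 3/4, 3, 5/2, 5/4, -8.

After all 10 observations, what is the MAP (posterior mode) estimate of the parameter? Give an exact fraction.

-61/64

obs 1: x=2 → posterior Normal(-23/29, 99/29)
obs 2: x=1 → posterior Normal(-3/10, 99/40)
obs 3: x=-10 → posterior Normal(-122/51, 33/17)
obs 4: x=-4 → posterior Normal(-83/31, 99/62)
obs 5: x=9/2 → posterior Normal(-233/146, 99/73)
obs 6: x=3/4 → posterior Normal(-433/336, 33/28)
obs 7: x=3 → posterior Normal(-301/380, 99/95)
obs 8: x=5/2 → posterior Normal(-191/424, 99/106)
obs 9: x=5/4 → posterior Normal(-34/117, 11/13)
obs 10: x=-8 → posterior Normal(-61/64, 99/128)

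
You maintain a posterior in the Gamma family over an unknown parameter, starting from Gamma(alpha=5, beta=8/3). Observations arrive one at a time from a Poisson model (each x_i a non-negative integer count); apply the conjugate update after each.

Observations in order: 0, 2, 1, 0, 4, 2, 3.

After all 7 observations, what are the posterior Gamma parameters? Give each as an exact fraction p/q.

obs 1: x=0 → posterior Gamma(5, 11/3)
obs 2: x=2 → posterior Gamma(7, 14/3)
obs 3: x=1 → posterior Gamma(8, 17/3)
obs 4: x=0 → posterior Gamma(8, 20/3)
obs 5: x=4 → posterior Gamma(12, 23/3)
obs 6: x=2 → posterior Gamma(14, 26/3)
obs 7: x=3 → posterior Gamma(17, 29/3)

alpha=17, beta=29/3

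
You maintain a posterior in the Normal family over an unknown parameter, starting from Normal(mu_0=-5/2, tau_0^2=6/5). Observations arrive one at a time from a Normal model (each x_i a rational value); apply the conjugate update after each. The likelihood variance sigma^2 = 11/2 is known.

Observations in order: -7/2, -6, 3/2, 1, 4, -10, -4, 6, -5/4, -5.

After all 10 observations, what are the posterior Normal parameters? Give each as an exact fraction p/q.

mu_0=-689/350, tau_0^2=66/175

obs 1: x=-7/2 → posterior Normal(-359/134, 66/67)
obs 2: x=-6 → posterior Normal(-503/158, 66/79)
obs 3: x=3/2 → posterior Normal(-467/182, 66/91)
obs 4: x=1 → posterior Normal(-443/206, 66/103)
obs 5: x=4 → posterior Normal(-347/230, 66/115)
obs 6: x=-10 → posterior Normal(-587/254, 66/127)
obs 7: x=-4 → posterior Normal(-683/278, 66/139)
obs 8: x=6 → posterior Normal(-539/302, 66/151)
obs 9: x=-5/4 → posterior Normal(-569/326, 66/163)
obs 10: x=-5 → posterior Normal(-689/350, 66/175)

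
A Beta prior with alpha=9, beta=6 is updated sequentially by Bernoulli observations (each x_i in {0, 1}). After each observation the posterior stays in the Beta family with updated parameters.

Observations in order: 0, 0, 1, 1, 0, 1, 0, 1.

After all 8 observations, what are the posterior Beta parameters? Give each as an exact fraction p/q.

alpha=13, beta=10

obs 1: x=0 → posterior Beta(9, 7)
obs 2: x=0 → posterior Beta(9, 8)
obs 3: x=1 → posterior Beta(10, 8)
obs 4: x=1 → posterior Beta(11, 8)
obs 5: x=0 → posterior Beta(11, 9)
obs 6: x=1 → posterior Beta(12, 9)
obs 7: x=0 → posterior Beta(12, 10)
obs 8: x=1 → posterior Beta(13, 10)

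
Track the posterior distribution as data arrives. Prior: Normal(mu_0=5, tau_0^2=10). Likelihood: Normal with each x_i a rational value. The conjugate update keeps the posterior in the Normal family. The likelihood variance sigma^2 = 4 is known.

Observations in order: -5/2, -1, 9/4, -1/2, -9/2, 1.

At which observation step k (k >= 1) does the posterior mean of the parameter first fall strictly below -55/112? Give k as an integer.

obs 1: x=-5/2 → posterior Normal(-5/14, 20/7)
obs 2: x=-1 → posterior Normal(-5/8, 5/3)
obs 3: x=9/4 → posterior Normal(15/68, 20/17)
obs 4: x=-1/2 → posterior Normal(5/88, 10/11)
obs 5: x=-9/2 → posterior Normal(-85/108, 20/27)
obs 6: x=1 → posterior Normal(-65/128, 5/8)

k = 2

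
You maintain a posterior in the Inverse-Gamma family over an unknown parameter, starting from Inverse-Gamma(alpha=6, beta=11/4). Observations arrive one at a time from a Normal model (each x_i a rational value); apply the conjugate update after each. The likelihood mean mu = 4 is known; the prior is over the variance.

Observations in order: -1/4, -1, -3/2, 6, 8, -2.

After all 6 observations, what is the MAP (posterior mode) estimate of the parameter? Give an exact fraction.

2157/320

obs 1: x=-1/4 → posterior Inverse-Gamma(13/2, 377/32)
obs 2: x=-1 → posterior Inverse-Gamma(7, 777/32)
obs 3: x=-3/2 → posterior Inverse-Gamma(15/2, 1261/32)
obs 4: x=6 → posterior Inverse-Gamma(8, 1325/32)
obs 5: x=8 → posterior Inverse-Gamma(17/2, 1581/32)
obs 6: x=-2 → posterior Inverse-Gamma(9, 2157/32)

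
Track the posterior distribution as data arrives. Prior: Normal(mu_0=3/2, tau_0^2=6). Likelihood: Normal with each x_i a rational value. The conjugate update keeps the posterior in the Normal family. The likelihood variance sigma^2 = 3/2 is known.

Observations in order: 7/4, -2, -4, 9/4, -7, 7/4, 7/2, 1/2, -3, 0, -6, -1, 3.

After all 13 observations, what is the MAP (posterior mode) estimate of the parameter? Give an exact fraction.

-79/106

obs 1: x=7/4 → posterior Normal(17/10, 6/5)
obs 2: x=-2 → posterior Normal(1/18, 2/3)
obs 3: x=-4 → posterior Normal(-31/26, 6/13)
obs 4: x=9/4 → posterior Normal(-13/34, 6/17)
obs 5: x=-7 → posterior Normal(-23/14, 2/7)
obs 6: x=7/4 → posterior Normal(-11/10, 6/25)
obs 7: x=7/2 → posterior Normal(-27/58, 6/29)
obs 8: x=1/2 → posterior Normal(-23/66, 2/11)
obs 9: x=-3 → posterior Normal(-47/74, 6/37)
obs 10: x=0 → posterior Normal(-47/82, 6/41)
obs 11: x=-6 → posterior Normal(-19/18, 2/15)
obs 12: x=-1 → posterior Normal(-103/98, 6/49)
obs 13: x=3 → posterior Normal(-79/106, 6/53)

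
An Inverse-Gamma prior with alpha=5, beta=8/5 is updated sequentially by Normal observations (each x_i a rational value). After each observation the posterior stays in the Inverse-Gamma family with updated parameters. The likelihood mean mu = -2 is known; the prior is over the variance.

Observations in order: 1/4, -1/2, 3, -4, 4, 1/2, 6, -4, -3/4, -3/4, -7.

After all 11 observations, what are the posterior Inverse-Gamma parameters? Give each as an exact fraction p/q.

alpha=21/2, beta=14231/160

obs 1: x=1/4 → posterior Inverse-Gamma(11/2, 661/160)
obs 2: x=-1/2 → posterior Inverse-Gamma(6, 841/160)
obs 3: x=3 → posterior Inverse-Gamma(13/2, 2841/160)
obs 4: x=-4 → posterior Inverse-Gamma(7, 3161/160)
obs 5: x=4 → posterior Inverse-Gamma(15/2, 6041/160)
obs 6: x=1/2 → posterior Inverse-Gamma(8, 6541/160)
obs 7: x=6 → posterior Inverse-Gamma(17/2, 11661/160)
obs 8: x=-4 → posterior Inverse-Gamma(9, 11981/160)
obs 9: x=-3/4 → posterior Inverse-Gamma(19/2, 6053/80)
obs 10: x=-3/4 → posterior Inverse-Gamma(10, 12231/160)
obs 11: x=-7 → posterior Inverse-Gamma(21/2, 14231/160)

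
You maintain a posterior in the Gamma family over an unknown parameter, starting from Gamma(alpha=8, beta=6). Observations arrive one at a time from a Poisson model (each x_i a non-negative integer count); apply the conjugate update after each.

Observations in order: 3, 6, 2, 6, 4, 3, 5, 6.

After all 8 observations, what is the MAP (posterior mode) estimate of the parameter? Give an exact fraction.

obs 1: x=3 → posterior Gamma(11, 7)
obs 2: x=6 → posterior Gamma(17, 8)
obs 3: x=2 → posterior Gamma(19, 9)
obs 4: x=6 → posterior Gamma(25, 10)
obs 5: x=4 → posterior Gamma(29, 11)
obs 6: x=3 → posterior Gamma(32, 12)
obs 7: x=5 → posterior Gamma(37, 13)
obs 8: x=6 → posterior Gamma(43, 14)

3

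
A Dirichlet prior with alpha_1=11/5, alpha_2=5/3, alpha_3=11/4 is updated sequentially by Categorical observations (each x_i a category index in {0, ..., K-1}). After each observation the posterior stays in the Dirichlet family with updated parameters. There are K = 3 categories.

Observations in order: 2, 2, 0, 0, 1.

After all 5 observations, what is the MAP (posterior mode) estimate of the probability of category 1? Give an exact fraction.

obs 1: x=2 → posterior Dirichlet(11/5, 5/3, 15/4)
obs 2: x=2 → posterior Dirichlet(11/5, 5/3, 19/4)
obs 3: x=0 → posterior Dirichlet(16/5, 5/3, 19/4)
obs 4: x=0 → posterior Dirichlet(21/5, 5/3, 19/4)
obs 5: x=1 → posterior Dirichlet(21/5, 8/3, 19/4)

100/517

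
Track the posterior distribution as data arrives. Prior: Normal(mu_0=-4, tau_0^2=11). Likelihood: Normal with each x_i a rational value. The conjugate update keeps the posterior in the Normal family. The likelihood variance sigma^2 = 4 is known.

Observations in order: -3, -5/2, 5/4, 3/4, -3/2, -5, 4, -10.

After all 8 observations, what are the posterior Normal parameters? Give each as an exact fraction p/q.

mu_0=-48/23, tau_0^2=11/23

obs 1: x=-3 → posterior Normal(-49/15, 44/15)
obs 2: x=-5/2 → posterior Normal(-153/52, 22/13)
obs 3: x=5/4 → posterior Normal(-251/148, 44/37)
obs 4: x=3/4 → posterior Normal(-109/96, 11/12)
obs 5: x=-3/2 → posterior Normal(-71/59, 44/59)
obs 6: x=-5 → posterior Normal(-9/5, 22/35)
obs 7: x=4 → posterior Normal(-82/81, 44/81)
obs 8: x=-10 → posterior Normal(-48/23, 11/23)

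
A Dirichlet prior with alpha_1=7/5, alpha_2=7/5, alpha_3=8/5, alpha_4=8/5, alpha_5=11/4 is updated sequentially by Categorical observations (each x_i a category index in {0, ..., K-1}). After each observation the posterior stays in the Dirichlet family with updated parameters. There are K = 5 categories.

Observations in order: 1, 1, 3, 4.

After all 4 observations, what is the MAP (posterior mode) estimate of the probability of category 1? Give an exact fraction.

48/155

obs 1: x=1 → posterior Dirichlet(7/5, 12/5, 8/5, 8/5, 11/4)
obs 2: x=1 → posterior Dirichlet(7/5, 17/5, 8/5, 8/5, 11/4)
obs 3: x=3 → posterior Dirichlet(7/5, 17/5, 8/5, 13/5, 11/4)
obs 4: x=4 → posterior Dirichlet(7/5, 17/5, 8/5, 13/5, 15/4)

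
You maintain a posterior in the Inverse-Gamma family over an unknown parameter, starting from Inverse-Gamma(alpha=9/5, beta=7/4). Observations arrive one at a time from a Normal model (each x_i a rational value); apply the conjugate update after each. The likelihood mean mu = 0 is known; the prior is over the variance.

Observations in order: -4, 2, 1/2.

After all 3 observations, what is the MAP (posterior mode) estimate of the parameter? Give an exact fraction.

obs 1: x=-4 → posterior Inverse-Gamma(23/10, 39/4)
obs 2: x=2 → posterior Inverse-Gamma(14/5, 47/4)
obs 3: x=1/2 → posterior Inverse-Gamma(33/10, 95/8)

475/172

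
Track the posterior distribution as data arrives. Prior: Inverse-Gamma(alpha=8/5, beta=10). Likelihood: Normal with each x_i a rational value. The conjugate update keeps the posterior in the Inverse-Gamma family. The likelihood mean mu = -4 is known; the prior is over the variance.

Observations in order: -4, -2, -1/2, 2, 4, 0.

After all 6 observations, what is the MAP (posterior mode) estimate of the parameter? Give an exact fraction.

435/32

obs 1: x=-4 → posterior Inverse-Gamma(21/10, 10)
obs 2: x=-2 → posterior Inverse-Gamma(13/5, 12)
obs 3: x=-1/2 → posterior Inverse-Gamma(31/10, 145/8)
obs 4: x=2 → posterior Inverse-Gamma(18/5, 289/8)
obs 5: x=4 → posterior Inverse-Gamma(41/10, 545/8)
obs 6: x=0 → posterior Inverse-Gamma(23/5, 609/8)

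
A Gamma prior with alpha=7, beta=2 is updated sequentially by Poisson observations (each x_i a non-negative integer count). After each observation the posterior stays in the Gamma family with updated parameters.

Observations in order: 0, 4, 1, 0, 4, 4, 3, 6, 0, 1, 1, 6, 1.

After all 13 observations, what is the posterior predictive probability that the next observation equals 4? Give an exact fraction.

obs 1: x=0 → posterior Gamma(7, 3)
obs 2: x=4 → posterior Gamma(11, 4)
obs 3: x=1 → posterior Gamma(12, 5)
obs 4: x=0 → posterior Gamma(12, 6)
obs 5: x=4 → posterior Gamma(16, 7)
obs 6: x=4 → posterior Gamma(20, 8)
obs 7: x=3 → posterior Gamma(23, 9)
obs 8: x=6 → posterior Gamma(29, 10)
obs 9: x=0 → posterior Gamma(29, 11)
obs 10: x=1 → posterior Gamma(30, 12)
obs 11: x=1 → posterior Gamma(31, 13)
obs 12: x=6 → posterior Gamma(37, 14)
obs 13: x=1 → posterior Gamma(38, 15)

24883912092035445103289021062664687633514404296875/187072209578355573530071658587684226515959365500928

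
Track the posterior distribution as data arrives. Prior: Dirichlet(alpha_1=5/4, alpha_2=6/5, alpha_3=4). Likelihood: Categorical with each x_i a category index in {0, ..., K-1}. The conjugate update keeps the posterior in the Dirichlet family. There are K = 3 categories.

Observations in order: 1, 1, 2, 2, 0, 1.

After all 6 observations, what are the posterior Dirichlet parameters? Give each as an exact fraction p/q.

obs 1: x=1 → posterior Dirichlet(5/4, 11/5, 4)
obs 2: x=1 → posterior Dirichlet(5/4, 16/5, 4)
obs 3: x=2 → posterior Dirichlet(5/4, 16/5, 5)
obs 4: x=2 → posterior Dirichlet(5/4, 16/5, 6)
obs 5: x=0 → posterior Dirichlet(9/4, 16/5, 6)
obs 6: x=1 → posterior Dirichlet(9/4, 21/5, 6)

alpha_1=9/4, alpha_2=21/5, alpha_3=6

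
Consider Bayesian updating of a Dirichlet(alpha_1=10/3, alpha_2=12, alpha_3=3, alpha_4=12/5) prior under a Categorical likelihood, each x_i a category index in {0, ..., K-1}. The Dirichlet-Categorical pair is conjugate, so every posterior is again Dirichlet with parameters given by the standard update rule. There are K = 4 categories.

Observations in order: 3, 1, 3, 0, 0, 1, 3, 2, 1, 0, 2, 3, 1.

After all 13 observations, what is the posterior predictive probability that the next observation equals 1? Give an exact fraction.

obs 1: x=3 → posterior Dirichlet(10/3, 12, 3, 17/5)
obs 2: x=1 → posterior Dirichlet(10/3, 13, 3, 17/5)
obs 3: x=3 → posterior Dirichlet(10/3, 13, 3, 22/5)
obs 4: x=0 → posterior Dirichlet(13/3, 13, 3, 22/5)
obs 5: x=0 → posterior Dirichlet(16/3, 13, 3, 22/5)
obs 6: x=1 → posterior Dirichlet(16/3, 14, 3, 22/5)
obs 7: x=3 → posterior Dirichlet(16/3, 14, 3, 27/5)
obs 8: x=2 → posterior Dirichlet(16/3, 14, 4, 27/5)
obs 9: x=1 → posterior Dirichlet(16/3, 15, 4, 27/5)
obs 10: x=0 → posterior Dirichlet(19/3, 15, 4, 27/5)
obs 11: x=2 → posterior Dirichlet(19/3, 15, 5, 27/5)
obs 12: x=3 → posterior Dirichlet(19/3, 15, 5, 32/5)
obs 13: x=1 → posterior Dirichlet(19/3, 16, 5, 32/5)

120/253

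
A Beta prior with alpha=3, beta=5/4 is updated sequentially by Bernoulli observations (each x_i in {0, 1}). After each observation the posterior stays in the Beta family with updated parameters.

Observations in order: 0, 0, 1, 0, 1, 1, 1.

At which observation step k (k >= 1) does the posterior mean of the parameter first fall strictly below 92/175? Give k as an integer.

k = 2

obs 1: x=0 → posterior Beta(3, 9/4)
obs 2: x=0 → posterior Beta(3, 13/4)
obs 3: x=1 → posterior Beta(4, 13/4)
obs 4: x=0 → posterior Beta(4, 17/4)
obs 5: x=1 → posterior Beta(5, 17/4)
obs 6: x=1 → posterior Beta(6, 17/4)
obs 7: x=1 → posterior Beta(7, 17/4)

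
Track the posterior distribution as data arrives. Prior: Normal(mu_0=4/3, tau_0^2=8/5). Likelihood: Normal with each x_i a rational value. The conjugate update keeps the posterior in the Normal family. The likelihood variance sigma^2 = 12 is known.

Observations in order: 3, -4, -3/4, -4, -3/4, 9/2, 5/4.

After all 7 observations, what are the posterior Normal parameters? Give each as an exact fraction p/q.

obs 1: x=3 → posterior Normal(26/17, 24/17)
obs 2: x=-4 → posterior Normal(18/19, 24/19)
obs 3: x=-3/4 → posterior Normal(11/14, 8/7)
obs 4: x=-4 → posterior Normal(17/46, 24/23)
obs 5: x=-3/4 → posterior Normal(7/25, 24/25)
obs 6: x=9/2 → posterior Normal(16/27, 8/9)
obs 7: x=5/4 → posterior Normal(37/58, 24/29)

mu_0=37/58, tau_0^2=24/29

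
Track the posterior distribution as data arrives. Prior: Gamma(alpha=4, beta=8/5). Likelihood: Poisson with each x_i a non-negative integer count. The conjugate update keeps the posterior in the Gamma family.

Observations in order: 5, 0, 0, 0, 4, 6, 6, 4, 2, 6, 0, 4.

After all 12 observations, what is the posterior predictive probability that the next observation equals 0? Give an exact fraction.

1357892598031688660974245954782011099757766531905934662654650667291868397568/24902174090500224548818524445069573936200195612547219223948849252253559771273

obs 1: x=5 → posterior Gamma(9, 13/5)
obs 2: x=0 → posterior Gamma(9, 18/5)
obs 3: x=0 → posterior Gamma(9, 23/5)
obs 4: x=0 → posterior Gamma(9, 28/5)
obs 5: x=4 → posterior Gamma(13, 33/5)
obs 6: x=6 → posterior Gamma(19, 38/5)
obs 7: x=6 → posterior Gamma(25, 43/5)
obs 8: x=4 → posterior Gamma(29, 48/5)
obs 9: x=2 → posterior Gamma(31, 53/5)
obs 10: x=6 → posterior Gamma(37, 58/5)
obs 11: x=0 → posterior Gamma(37, 63/5)
obs 12: x=4 → posterior Gamma(41, 68/5)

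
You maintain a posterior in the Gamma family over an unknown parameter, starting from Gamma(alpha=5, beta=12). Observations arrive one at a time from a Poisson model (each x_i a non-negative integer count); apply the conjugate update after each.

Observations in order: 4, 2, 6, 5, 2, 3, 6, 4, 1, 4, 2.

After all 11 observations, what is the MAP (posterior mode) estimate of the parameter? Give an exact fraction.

obs 1: x=4 → posterior Gamma(9, 13)
obs 2: x=2 → posterior Gamma(11, 14)
obs 3: x=6 → posterior Gamma(17, 15)
obs 4: x=5 → posterior Gamma(22, 16)
obs 5: x=2 → posterior Gamma(24, 17)
obs 6: x=3 → posterior Gamma(27, 18)
obs 7: x=6 → posterior Gamma(33, 19)
obs 8: x=4 → posterior Gamma(37, 20)
obs 9: x=1 → posterior Gamma(38, 21)
obs 10: x=4 → posterior Gamma(42, 22)
obs 11: x=2 → posterior Gamma(44, 23)

43/23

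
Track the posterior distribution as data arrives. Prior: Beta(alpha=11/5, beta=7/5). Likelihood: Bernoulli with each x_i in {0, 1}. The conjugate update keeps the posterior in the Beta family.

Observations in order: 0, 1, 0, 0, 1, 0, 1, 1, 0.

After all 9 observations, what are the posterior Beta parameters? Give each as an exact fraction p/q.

obs 1: x=0 → posterior Beta(11/5, 12/5)
obs 2: x=1 → posterior Beta(16/5, 12/5)
obs 3: x=0 → posterior Beta(16/5, 17/5)
obs 4: x=0 → posterior Beta(16/5, 22/5)
obs 5: x=1 → posterior Beta(21/5, 22/5)
obs 6: x=0 → posterior Beta(21/5, 27/5)
obs 7: x=1 → posterior Beta(26/5, 27/5)
obs 8: x=1 → posterior Beta(31/5, 27/5)
obs 9: x=0 → posterior Beta(31/5, 32/5)

alpha=31/5, beta=32/5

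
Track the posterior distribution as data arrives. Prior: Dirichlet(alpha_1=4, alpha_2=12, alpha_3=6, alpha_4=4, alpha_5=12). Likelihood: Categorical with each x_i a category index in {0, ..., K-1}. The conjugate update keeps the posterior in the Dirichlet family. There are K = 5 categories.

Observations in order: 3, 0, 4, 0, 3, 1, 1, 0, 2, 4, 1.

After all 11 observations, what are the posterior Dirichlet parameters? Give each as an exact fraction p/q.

obs 1: x=3 → posterior Dirichlet(4, 12, 6, 5, 12)
obs 2: x=0 → posterior Dirichlet(5, 12, 6, 5, 12)
obs 3: x=4 → posterior Dirichlet(5, 12, 6, 5, 13)
obs 4: x=0 → posterior Dirichlet(6, 12, 6, 5, 13)
obs 5: x=3 → posterior Dirichlet(6, 12, 6, 6, 13)
obs 6: x=1 → posterior Dirichlet(6, 13, 6, 6, 13)
obs 7: x=1 → posterior Dirichlet(6, 14, 6, 6, 13)
obs 8: x=0 → posterior Dirichlet(7, 14, 6, 6, 13)
obs 9: x=2 → posterior Dirichlet(7, 14, 7, 6, 13)
obs 10: x=4 → posterior Dirichlet(7, 14, 7, 6, 14)
obs 11: x=1 → posterior Dirichlet(7, 15, 7, 6, 14)

alpha_1=7, alpha_2=15, alpha_3=7, alpha_4=6, alpha_5=14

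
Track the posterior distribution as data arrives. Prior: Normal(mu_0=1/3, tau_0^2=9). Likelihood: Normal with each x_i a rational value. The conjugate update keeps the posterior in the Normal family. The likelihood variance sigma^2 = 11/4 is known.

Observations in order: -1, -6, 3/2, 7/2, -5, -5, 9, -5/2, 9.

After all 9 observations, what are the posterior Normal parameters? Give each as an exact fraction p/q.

obs 1: x=-1 → posterior Normal(-97/141, 99/47)
obs 2: x=-6 → posterior Normal(-745/249, 99/83)
obs 3: x=3/2 → posterior Normal(-583/357, 99/119)
obs 4: x=7/2 → posterior Normal(-41/93, 99/155)
obs 5: x=-5 → posterior Normal(-745/573, 99/191)
obs 6: x=-5 → posterior Normal(-1285/681, 99/227)
obs 7: x=9 → posterior Normal(-313/789, 99/263)
obs 8: x=-5/2 → posterior Normal(-583/897, 99/299)
obs 9: x=9 → posterior Normal(389/1005, 99/335)

mu_0=389/1005, tau_0^2=99/335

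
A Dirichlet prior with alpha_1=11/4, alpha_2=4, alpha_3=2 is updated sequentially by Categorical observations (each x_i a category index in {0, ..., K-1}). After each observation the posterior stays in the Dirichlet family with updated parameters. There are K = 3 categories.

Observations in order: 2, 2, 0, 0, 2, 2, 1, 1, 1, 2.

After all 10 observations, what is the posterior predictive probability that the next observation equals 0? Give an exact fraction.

obs 1: x=2 → posterior Dirichlet(11/4, 4, 3)
obs 2: x=2 → posterior Dirichlet(11/4, 4, 4)
obs 3: x=0 → posterior Dirichlet(15/4, 4, 4)
obs 4: x=0 → posterior Dirichlet(19/4, 4, 4)
obs 5: x=2 → posterior Dirichlet(19/4, 4, 5)
obs 6: x=2 → posterior Dirichlet(19/4, 4, 6)
obs 7: x=1 → posterior Dirichlet(19/4, 5, 6)
obs 8: x=1 → posterior Dirichlet(19/4, 6, 6)
obs 9: x=1 → posterior Dirichlet(19/4, 7, 6)
obs 10: x=2 → posterior Dirichlet(19/4, 7, 7)

19/75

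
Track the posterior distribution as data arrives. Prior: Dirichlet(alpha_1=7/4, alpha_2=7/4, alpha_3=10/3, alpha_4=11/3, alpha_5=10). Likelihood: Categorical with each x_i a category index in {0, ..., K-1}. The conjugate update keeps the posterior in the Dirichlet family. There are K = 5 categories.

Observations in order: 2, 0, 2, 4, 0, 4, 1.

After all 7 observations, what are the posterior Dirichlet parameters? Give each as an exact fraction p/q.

obs 1: x=2 → posterior Dirichlet(7/4, 7/4, 13/3, 11/3, 10)
obs 2: x=0 → posterior Dirichlet(11/4, 7/4, 13/3, 11/3, 10)
obs 3: x=2 → posterior Dirichlet(11/4, 7/4, 16/3, 11/3, 10)
obs 4: x=4 → posterior Dirichlet(11/4, 7/4, 16/3, 11/3, 11)
obs 5: x=0 → posterior Dirichlet(15/4, 7/4, 16/3, 11/3, 11)
obs 6: x=4 → posterior Dirichlet(15/4, 7/4, 16/3, 11/3, 12)
obs 7: x=1 → posterior Dirichlet(15/4, 11/4, 16/3, 11/3, 12)

alpha_1=15/4, alpha_2=11/4, alpha_3=16/3, alpha_4=11/3, alpha_5=12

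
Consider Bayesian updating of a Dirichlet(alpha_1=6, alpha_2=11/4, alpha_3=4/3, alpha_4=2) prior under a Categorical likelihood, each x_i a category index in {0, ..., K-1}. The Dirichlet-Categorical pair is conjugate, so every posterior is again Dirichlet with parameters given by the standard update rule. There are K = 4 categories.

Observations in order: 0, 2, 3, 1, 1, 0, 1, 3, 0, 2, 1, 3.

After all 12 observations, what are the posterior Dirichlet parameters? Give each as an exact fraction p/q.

alpha_1=9, alpha_2=27/4, alpha_3=10/3, alpha_4=5

obs 1: x=0 → posterior Dirichlet(7, 11/4, 4/3, 2)
obs 2: x=2 → posterior Dirichlet(7, 11/4, 7/3, 2)
obs 3: x=3 → posterior Dirichlet(7, 11/4, 7/3, 3)
obs 4: x=1 → posterior Dirichlet(7, 15/4, 7/3, 3)
obs 5: x=1 → posterior Dirichlet(7, 19/4, 7/3, 3)
obs 6: x=0 → posterior Dirichlet(8, 19/4, 7/3, 3)
obs 7: x=1 → posterior Dirichlet(8, 23/4, 7/3, 3)
obs 8: x=3 → posterior Dirichlet(8, 23/4, 7/3, 4)
obs 9: x=0 → posterior Dirichlet(9, 23/4, 7/3, 4)
obs 10: x=2 → posterior Dirichlet(9, 23/4, 10/3, 4)
obs 11: x=1 → posterior Dirichlet(9, 27/4, 10/3, 4)
obs 12: x=3 → posterior Dirichlet(9, 27/4, 10/3, 5)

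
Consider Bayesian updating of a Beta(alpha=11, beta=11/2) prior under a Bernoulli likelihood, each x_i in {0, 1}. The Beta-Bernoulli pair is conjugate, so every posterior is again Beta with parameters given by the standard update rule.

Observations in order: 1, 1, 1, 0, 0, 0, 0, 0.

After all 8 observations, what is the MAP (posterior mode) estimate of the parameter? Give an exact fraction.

26/45

obs 1: x=1 → posterior Beta(12, 11/2)
obs 2: x=1 → posterior Beta(13, 11/2)
obs 3: x=1 → posterior Beta(14, 11/2)
obs 4: x=0 → posterior Beta(14, 13/2)
obs 5: x=0 → posterior Beta(14, 15/2)
obs 6: x=0 → posterior Beta(14, 17/2)
obs 7: x=0 → posterior Beta(14, 19/2)
obs 8: x=0 → posterior Beta(14, 21/2)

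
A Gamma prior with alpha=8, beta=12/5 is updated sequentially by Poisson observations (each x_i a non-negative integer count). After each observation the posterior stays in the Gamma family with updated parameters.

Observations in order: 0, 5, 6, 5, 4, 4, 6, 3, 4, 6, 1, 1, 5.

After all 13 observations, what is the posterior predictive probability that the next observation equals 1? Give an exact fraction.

3782945305570579053885666396971449900860290442692447297657639406883135265938419335856866850652840062915330132505/41113769334186032335496672968819425590777926149871161986671049444493390131528181747132420821722390040069468585984

obs 1: x=0 → posterior Gamma(8, 17/5)
obs 2: x=5 → posterior Gamma(13, 22/5)
obs 3: x=6 → posterior Gamma(19, 27/5)
obs 4: x=5 → posterior Gamma(24, 32/5)
obs 5: x=4 → posterior Gamma(28, 37/5)
obs 6: x=4 → posterior Gamma(32, 42/5)
obs 7: x=6 → posterior Gamma(38, 47/5)
obs 8: x=3 → posterior Gamma(41, 52/5)
obs 9: x=4 → posterior Gamma(45, 57/5)
obs 10: x=6 → posterior Gamma(51, 62/5)
obs 11: x=1 → posterior Gamma(52, 67/5)
obs 12: x=1 → posterior Gamma(53, 72/5)
obs 13: x=5 → posterior Gamma(58, 77/5)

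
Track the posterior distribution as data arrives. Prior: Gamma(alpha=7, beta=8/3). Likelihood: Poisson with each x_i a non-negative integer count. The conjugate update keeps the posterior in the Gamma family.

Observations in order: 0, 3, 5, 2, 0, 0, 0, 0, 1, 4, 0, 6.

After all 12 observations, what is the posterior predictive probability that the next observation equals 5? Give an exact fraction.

obs 1: x=0 → posterior Gamma(7, 11/3)
obs 2: x=3 → posterior Gamma(10, 14/3)
obs 3: x=5 → posterior Gamma(15, 17/3)
obs 4: x=2 → posterior Gamma(17, 20/3)
obs 5: x=0 → posterior Gamma(17, 23/3)
obs 6: x=0 → posterior Gamma(17, 26/3)
obs 7: x=0 → posterior Gamma(17, 29/3)
obs 8: x=0 → posterior Gamma(17, 32/3)
obs 9: x=1 → posterior Gamma(18, 35/3)
obs 10: x=4 → posterior Gamma(22, 38/3)
obs 11: x=0 → posterior Gamma(22, 41/3)
obs 12: x=6 → posterior Gamma(28, 44/3)

508497620832499545925583578733820866066578053726732288/15108777022959328242383423936477058156258599347096942127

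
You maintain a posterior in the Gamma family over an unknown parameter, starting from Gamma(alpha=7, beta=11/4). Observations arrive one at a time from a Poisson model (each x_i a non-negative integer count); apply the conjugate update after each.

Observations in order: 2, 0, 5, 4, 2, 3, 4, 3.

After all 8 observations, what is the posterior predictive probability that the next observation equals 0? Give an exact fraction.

obs 1: x=2 → posterior Gamma(9, 15/4)
obs 2: x=0 → posterior Gamma(9, 19/4)
obs 3: x=5 → posterior Gamma(14, 23/4)
obs 4: x=4 → posterior Gamma(18, 27/4)
obs 5: x=2 → posterior Gamma(20, 31/4)
obs 6: x=3 → posterior Gamma(23, 35/4)
obs 7: x=4 → posterior Gamma(27, 39/4)
obs 8: x=3 → posterior Gamma(30, 43/4)

10093776109231555797740541116805209814919811290249/145524373433240498178471282244561013997462983607649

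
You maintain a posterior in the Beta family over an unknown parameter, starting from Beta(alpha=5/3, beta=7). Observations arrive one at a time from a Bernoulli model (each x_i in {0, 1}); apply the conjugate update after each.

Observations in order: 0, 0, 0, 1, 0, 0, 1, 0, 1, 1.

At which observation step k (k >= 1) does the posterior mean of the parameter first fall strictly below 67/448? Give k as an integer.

k = 3

obs 1: x=0 → posterior Beta(5/3, 8)
obs 2: x=0 → posterior Beta(5/3, 9)
obs 3: x=0 → posterior Beta(5/3, 10)
obs 4: x=1 → posterior Beta(8/3, 10)
obs 5: x=0 → posterior Beta(8/3, 11)
obs 6: x=0 → posterior Beta(8/3, 12)
obs 7: x=1 → posterior Beta(11/3, 12)
obs 8: x=0 → posterior Beta(11/3, 13)
obs 9: x=1 → posterior Beta(14/3, 13)
obs 10: x=1 → posterior Beta(17/3, 13)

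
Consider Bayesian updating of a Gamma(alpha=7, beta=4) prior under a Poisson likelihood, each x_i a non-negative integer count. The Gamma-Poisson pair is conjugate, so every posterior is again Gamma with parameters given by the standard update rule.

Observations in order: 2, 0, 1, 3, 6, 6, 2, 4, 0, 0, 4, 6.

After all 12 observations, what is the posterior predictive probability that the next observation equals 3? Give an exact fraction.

288582267300810766616826792328826379929181816205869056/1379597950901634641862681879083307429684165246101910721

obs 1: x=2 → posterior Gamma(9, 5)
obs 2: x=0 → posterior Gamma(9, 6)
obs 3: x=1 → posterior Gamma(10, 7)
obs 4: x=3 → posterior Gamma(13, 8)
obs 5: x=6 → posterior Gamma(19, 9)
obs 6: x=6 → posterior Gamma(25, 10)
obs 7: x=2 → posterior Gamma(27, 11)
obs 8: x=4 → posterior Gamma(31, 12)
obs 9: x=0 → posterior Gamma(31, 13)
obs 10: x=0 → posterior Gamma(31, 14)
obs 11: x=4 → posterior Gamma(35, 15)
obs 12: x=6 → posterior Gamma(41, 16)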